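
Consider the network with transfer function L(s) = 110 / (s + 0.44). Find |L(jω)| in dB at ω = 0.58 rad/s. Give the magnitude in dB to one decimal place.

|j0.58 + 0.44| = √(0.58² + 0.44²) = 0.728
|L(j0.58)| = 110 / 0.728 = 151.1
20 log₁₀(151.1) = 43.59 dB

43.6 dB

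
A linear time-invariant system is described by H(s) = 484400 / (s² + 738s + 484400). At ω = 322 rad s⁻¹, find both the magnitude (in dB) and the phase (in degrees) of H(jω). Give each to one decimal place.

|(j322)² + 738(j322) + 484400| = |3.8072e+05 + j2.3764e+05| = 4.488e+05
|H(j322)| = 484400 / 4.488e+05 = 1.0793
20 log₁₀(1.0793) = 0.66 dB
∠[(j322)² + 738(j322) + 484400] = ∠[3.8072e+05 + j2.3764e+05] = 31.97°
∠H(j322) = −31.97° = -31.97°

|H| = 0.7 dB, ∠H = -32.0°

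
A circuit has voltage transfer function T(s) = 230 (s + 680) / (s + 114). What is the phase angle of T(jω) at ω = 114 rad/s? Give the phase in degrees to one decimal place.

-35.5°

∠(j114 + 680) = arctan(114/680) = 9.52°
∠(j114 + 114) = arctan(114/114) = 45.00°
∠T(j114) = 9.52° − 45.00° = -35.48°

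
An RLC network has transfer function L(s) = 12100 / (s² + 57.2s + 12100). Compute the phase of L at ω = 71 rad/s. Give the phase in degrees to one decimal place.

∠[(j71)² + 57.2(j71) + 12100] = ∠[7059 + j4061.2] = 29.91°
∠L(j71) = −29.91° = -29.91°

-29.9°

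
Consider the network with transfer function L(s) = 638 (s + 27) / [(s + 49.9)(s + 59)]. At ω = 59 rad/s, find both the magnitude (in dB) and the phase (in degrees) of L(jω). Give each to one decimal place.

|L| = 16.2 dB, ∠L = -29.4°

|j59 + 27| = √(59² + 27²) = 64.88
|j59 + 49.9| = √(59² + 49.9²) = 77.27
|j59 + 59| = √(59² + 59²) = 83.44
|L(j59)| = 638 × 64.88 / (77.27 × 83.44) = 6.4205
20 log₁₀(6.4205) = 16.15 dB
∠(j59 + 27) = arctan(59/27) = 65.41°
∠(j59 + 49.9) = arctan(59/49.9) = 49.78°
∠(j59 + 59) = arctan(59/59) = 45.00°
∠L(j59) = 65.41° − (49.78° + 45.00°) = -29.37°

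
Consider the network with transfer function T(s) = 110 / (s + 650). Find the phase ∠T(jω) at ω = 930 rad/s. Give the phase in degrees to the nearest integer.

-55°

∠(j930 + 650) = arctan(930/650) = 55.05°
∠T(j930) = −55.05° = -55.05°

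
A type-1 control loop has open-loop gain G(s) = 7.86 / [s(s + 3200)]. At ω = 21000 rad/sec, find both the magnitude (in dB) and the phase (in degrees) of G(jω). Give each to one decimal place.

|G| = -155.1 dB, ∠G = -171.3°

|j21000 + 3200| = √(21000² + 3200²) = 2.124e+04
|j21000| = 2.1e+04
|G(j21000)| = 7.86 / (2.124e+04 × 2.1e+04) = 1.762e-08
20 log₁₀(1.762e-08) = -155.08 dB
∠(j21000 + 3200) = arctan(21000/3200) = 81.34°
∠(j21000) = 90.00°
∠G(j21000) = − (81.34° + 90.00°) = -171.34°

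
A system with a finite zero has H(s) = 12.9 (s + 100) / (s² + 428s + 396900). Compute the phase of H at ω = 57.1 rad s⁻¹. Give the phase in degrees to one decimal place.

∠(j57.1 + 100) = arctan(57.1/100) = 29.73°
∠[(j57.1)² + 428(j57.1) + 396900] = ∠[3.9364e+05 + j24439] = 3.55°
∠H(j57.1) = 29.73° − 3.55° = 26.17°

26.2°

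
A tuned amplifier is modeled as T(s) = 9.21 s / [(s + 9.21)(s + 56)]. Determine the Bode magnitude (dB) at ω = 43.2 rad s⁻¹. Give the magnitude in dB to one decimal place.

-17.9 dB

|j43.2| = 43.2
|j43.2 + 9.21| = √(43.2² + 9.21²) = 44.17
|j43.2 + 56| = √(43.2² + 56²) = 70.73
|T(j43.2)| = 9.21 × 43.2 / (44.17 × 70.73) = 0.12736
20 log₁₀(0.12736) = -17.90 dB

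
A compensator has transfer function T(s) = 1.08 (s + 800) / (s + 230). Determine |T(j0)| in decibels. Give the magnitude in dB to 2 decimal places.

11.50 dB

T(0) = 1.08 × 800 / 230 = 3.7565
20 log₁₀(3.7565) = 11.496 dB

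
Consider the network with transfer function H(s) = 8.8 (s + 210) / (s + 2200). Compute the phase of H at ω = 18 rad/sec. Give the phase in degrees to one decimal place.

∠(j18 + 210) = arctan(18/210) = 4.90°
∠(j18 + 2200) = arctan(18/2200) = 0.47°
∠H(j18) = 4.90° − 0.47° = 4.43°

4.4°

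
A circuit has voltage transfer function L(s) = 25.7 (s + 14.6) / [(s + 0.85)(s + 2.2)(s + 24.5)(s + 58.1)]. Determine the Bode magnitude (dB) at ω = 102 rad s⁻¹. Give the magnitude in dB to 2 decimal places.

-93.70 dB

|j102 + 14.6| = √(102² + 14.6²) = 103
|j102 + 0.85| = √(102² + 0.85²) = 102
|j102 + 2.2| = √(102² + 2.2²) = 102
|j102 + 24.5| = √(102² + 24.5²) = 104.9
|j102 + 58.1| = √(102² + 58.1²) = 117.4
|L(j102)| = 25.7 × 103 / (102 × 102 × 104.9 × 117.4) = 2.0664e-05
20 log₁₀(2.0664e-05) = -93.696 dB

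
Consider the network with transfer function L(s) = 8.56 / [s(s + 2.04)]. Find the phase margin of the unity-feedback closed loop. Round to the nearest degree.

38°

Gain crossover: |L(jω)| = 1 at ω ≈ 2.59 rad/s.
∠L(j2.59) = −90° − arctan(2.59/2.04) ≈ -141.82°
PM = 180° + (-141.82°) = 38.18°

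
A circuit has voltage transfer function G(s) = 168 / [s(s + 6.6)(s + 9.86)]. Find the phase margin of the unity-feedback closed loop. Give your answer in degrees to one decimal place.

56.8 deg

Gain crossover: |G(jω)| = 1 at ω ≈ 2.36 rad/s.
∠G(j2.36) = −90° − arctan(2.36/6.6) − arctan(2.36/9.86) ≈ -123.18°
PM = 180° + (-123.18°) = 56.82°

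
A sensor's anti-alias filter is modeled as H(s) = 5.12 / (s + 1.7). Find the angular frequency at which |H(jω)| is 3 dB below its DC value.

For a single-pole low-pass, the −3 dB point is at the pole: ω = 1.7 rad/s.

1.7 rad/s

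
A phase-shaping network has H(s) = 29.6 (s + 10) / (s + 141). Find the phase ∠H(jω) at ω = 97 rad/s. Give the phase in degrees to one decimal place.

∠(j97 + 10) = arctan(97/10) = 84.11°
∠(j97 + 141) = arctan(97/141) = 34.53°
∠H(j97) = 84.11° − 34.53° = 49.59°

49.6°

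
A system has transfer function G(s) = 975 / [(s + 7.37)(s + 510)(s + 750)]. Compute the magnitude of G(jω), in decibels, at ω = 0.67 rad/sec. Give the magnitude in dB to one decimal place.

-69.3 dB

|j0.67 + 7.37| = √(0.67² + 7.37²) = 7.4
|j0.67 + 510| = √(0.67² + 510²) = 510
|j0.67 + 750| = √(0.67² + 750²) = 750
|G(j0.67)| = 975 / (7.4 × 510 × 750) = 0.00034444
20 log₁₀(0.00034444) = -69.26 dB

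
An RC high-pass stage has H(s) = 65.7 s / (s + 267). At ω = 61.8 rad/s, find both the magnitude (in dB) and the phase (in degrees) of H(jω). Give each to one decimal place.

|H| = 23.4 dB, ∠H = 77.0°

|j61.8| = 61.8
|j61.8 + 267| = √(61.8² + 267²) = 274.1
|H(j61.8)| = 65.7 × 61.8 / 274.1 = 14.815
20 log₁₀(14.815) = 23.41 dB
∠(j61.8) = 90.00°
∠(j61.8 + 267) = arctan(61.8/267) = 13.03°
∠H(j61.8) = 90.00° − 13.03° = 76.97°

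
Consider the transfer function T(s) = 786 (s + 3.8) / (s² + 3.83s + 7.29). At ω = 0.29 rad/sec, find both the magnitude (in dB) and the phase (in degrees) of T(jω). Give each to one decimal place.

|j0.29 + 3.8| = √(0.29² + 3.8²) = 3.811
|(j0.29)² + 3.83(j0.29) + 7.29| = |7.2059 + j1.1107| = 7.291
|T(j0.29)| = 786 × 3.811 / 7.291 = 410.85
20 log₁₀(410.85) = 52.27 dB
∠(j0.29 + 3.8) = arctan(0.29/3.8) = 4.36°
∠[(j0.29)² + 3.83(j0.29) + 7.29] = ∠[7.2059 + j1.1107] = 8.76°
∠T(j0.29) = 4.36° − 8.76° = -4.40°

|T| = 52.3 dB, ∠T = -4.4°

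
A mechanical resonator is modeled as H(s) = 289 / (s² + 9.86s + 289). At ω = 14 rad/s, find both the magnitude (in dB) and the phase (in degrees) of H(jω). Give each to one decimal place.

|(j14)² + 9.86(j14) + 289| = |93 + j138.04| = 166.4
|H(j14)| = 289 / 166.4 = 1.7363
20 log₁₀(1.7363) = 4.79 dB
∠[(j14)² + 9.86(j14) + 289] = ∠[93 + j138.04] = 56.03°
∠H(j14) = −56.03° = -56.03°

|H| = 4.8 dB, ∠H = -56.0 deg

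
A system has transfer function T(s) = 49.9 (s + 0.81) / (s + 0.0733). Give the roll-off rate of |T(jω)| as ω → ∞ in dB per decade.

0 dB/decade

With 1 zero and 1 pole, the high-frequency asymptotic slope is 20 × (1 − 1) = 0 dB/decade.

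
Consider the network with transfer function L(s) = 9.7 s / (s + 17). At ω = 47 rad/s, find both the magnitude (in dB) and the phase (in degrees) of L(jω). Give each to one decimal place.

|L| = 19.2 dB, ∠L = 19.9°

|j47| = 47
|j47 + 17| = √(47² + 17²) = 49.98
|L(j47)| = 9.7 × 47 / 49.98 = 9.1216
20 log₁₀(9.1216) = 19.20 dB
∠(j47) = 90.00°
∠(j47 + 17) = arctan(47/17) = 70.11°
∠L(j47) = 90.00° − 70.11° = 19.89°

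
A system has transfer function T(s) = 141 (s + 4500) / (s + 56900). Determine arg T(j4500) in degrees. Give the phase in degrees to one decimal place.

40.5°

∠(j4500 + 4500) = arctan(4500/4500) = 45.00°
∠(j4500 + 56900) = arctan(4500/56900) = 4.52°
∠T(j4500) = 45.00° − 4.52° = 40.48°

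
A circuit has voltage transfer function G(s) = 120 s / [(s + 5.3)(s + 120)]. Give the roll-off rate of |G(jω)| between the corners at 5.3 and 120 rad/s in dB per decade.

In this band the factors already past their corner are: 1 differentiator zero, pole at 5.3; net slope = 0 dB/decade.

0 dB/decade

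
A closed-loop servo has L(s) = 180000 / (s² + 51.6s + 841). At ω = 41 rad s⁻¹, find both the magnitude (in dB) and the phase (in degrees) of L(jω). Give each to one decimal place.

|(j41)² + 51.6(j41) + 841| = |-840 + j2115.6| = 2276
|L(j41)| = 180000 / 2276 = 79.077
20 log₁₀(79.077) = 37.96 dB
∠[(j41)² + 51.6(j41) + 841] = ∠[-840 + j2115.6] = 111.66°
∠L(j41) = −111.66° = -111.66°

|L| = 38.0 dB, ∠L = -111.7°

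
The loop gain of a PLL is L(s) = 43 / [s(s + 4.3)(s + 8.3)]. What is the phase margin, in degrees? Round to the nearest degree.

67°

Gain crossover: |L(jω)| = 1 at ω ≈ 1.15 rad/s.
∠L(j1.15) = −90° − arctan(1.15/4.3) − arctan(1.15/8.3) ≈ -112.91°
PM = 180° + (-112.91°) = 67.09°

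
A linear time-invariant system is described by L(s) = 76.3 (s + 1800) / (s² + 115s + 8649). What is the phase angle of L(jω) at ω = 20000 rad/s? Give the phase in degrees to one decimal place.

-94.8°

∠(j20000 + 1800) = arctan(20000/1800) = 84.86°
∠[(j20000)² + 115(j20000) + 8649] = ∠[-3.9999e+08 + j2.3e+06] = 179.67°
∠L(j20000) = 84.86° − 179.67° = -94.81°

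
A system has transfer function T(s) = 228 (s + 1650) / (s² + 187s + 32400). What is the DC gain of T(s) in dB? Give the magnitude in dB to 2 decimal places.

T(0) = 228 × 1650 / 32400 = 11.611
20 log₁₀(11.611) = 21.297 dB

21.30 dB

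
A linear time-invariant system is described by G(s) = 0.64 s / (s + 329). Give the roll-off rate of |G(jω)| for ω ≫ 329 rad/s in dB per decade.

With 1 zero and 1 pole, the high-frequency asymptotic slope is 20 × (1 − 1) = 0 dB/decade.

0 dB/decade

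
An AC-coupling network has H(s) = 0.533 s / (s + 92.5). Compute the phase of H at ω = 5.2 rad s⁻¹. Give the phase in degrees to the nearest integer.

87°

∠(j5.2) = 90.00°
∠(j5.2 + 92.5) = arctan(5.2/92.5) = 3.22°
∠H(j5.2) = 90.00° − 3.22° = 86.78°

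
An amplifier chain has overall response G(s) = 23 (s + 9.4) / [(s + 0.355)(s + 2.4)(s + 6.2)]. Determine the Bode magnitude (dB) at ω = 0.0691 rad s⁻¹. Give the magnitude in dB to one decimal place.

|j0.0691 + 9.4| = √(0.0691² + 9.4²) = 9.4
|j0.0691 + 0.355| = √(0.0691² + 0.355²) = 0.3617
|j0.0691 + 2.4| = √(0.0691² + 2.4²) = 2.401
|j0.0691 + 6.2| = √(0.0691² + 6.2²) = 6.2
|G(j0.0691)| = 23 × 9.4 / (0.3617 × 2.401 × 6.2) = 40.156
20 log₁₀(40.156) = 32.08 dB

32.1 dB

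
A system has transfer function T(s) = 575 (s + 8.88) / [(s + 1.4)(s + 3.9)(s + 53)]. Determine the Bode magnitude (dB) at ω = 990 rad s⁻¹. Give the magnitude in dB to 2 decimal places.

|j990 + 8.88| = √(990² + 8.88²) = 990
|j990 + 1.4| = √(990² + 1.4²) = 990
|j990 + 3.9| = √(990² + 3.9²) = 990
|j990 + 53| = √(990² + 53²) = 991.4
|T(j990)| = 575 × 990 / (990 × 990 × 991.4) = 0.00058585
20 log₁₀(0.00058585) = -64.644 dB

-64.64 dB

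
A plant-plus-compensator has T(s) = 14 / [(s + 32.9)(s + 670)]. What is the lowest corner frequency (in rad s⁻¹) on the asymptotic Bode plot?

32.9 rad s⁻¹

Break frequencies occur at each pole and zero magnitude: 32.9 rad s⁻¹, 670 rad s⁻¹.
The lowest is 32.9 rad s⁻¹.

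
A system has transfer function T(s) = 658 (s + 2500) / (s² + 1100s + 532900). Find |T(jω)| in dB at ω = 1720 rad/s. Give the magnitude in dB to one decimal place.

-3.8 dB

|j1720 + 2500| = √(1720² + 2500²) = 3035
|(j1720)² + 1100(j1720) + 532900| = |-2.4255e+06 + j1.892e+06| = 3.076e+06
|T(j1720)| = 658 × 3035 / 3.076e+06 = 0.6491
20 log₁₀(0.6491) = -3.75 dB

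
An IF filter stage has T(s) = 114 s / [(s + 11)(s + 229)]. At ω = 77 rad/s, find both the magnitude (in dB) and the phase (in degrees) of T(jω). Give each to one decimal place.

|T| = -6.6 dB, ∠T = -10.5°

|j77| = 77
|j77 + 11| = √(77² + 11²) = 77.78
|j77 + 229| = √(77² + 229²) = 241.6
|T(j77)| = 114 × 77 / (77.78 × 241.6) = 0.46711
20 log₁₀(0.46711) = -6.61 dB
∠(j77) = 90.00°
∠(j77 + 11) = arctan(77/11) = 81.87°
∠(j77 + 229) = arctan(77/229) = 18.58°
∠T(j77) = 90.00° − (81.87° + 18.58°) = -10.45°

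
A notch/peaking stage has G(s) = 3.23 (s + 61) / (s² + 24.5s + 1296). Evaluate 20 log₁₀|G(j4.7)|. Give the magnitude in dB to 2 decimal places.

-16.22 dB

|j4.7 + 61| = √(4.7² + 61²) = 61.18
|(j4.7)² + 24.5(j4.7) + 1296| = |1273.9 + j115.15| = 1279
|G(j4.7)| = 3.23 × 61.18 / 1279 = 0.15449
20 log₁₀(0.15449) = -16.222 dB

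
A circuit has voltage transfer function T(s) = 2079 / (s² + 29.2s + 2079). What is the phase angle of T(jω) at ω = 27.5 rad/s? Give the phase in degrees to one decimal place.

∠[(j27.5)² + 29.2(j27.5) + 2079] = ∠[1322.8 + j803] = 31.26°
∠T(j27.5) = −31.26° = -31.26°

-31.3 deg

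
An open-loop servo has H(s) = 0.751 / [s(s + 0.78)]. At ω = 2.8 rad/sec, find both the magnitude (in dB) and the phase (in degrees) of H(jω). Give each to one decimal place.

|j2.8 + 0.78| = √(2.8² + 0.78²) = 2.907
|j2.8| = 2.8
|H(j2.8)| = 0.751 / (2.907 × 2.8) = 0.092277
20 log₁₀(0.092277) = -20.70 dB
∠(j2.8 + 0.78) = arctan(2.8/0.78) = 74.43°
∠(j2.8) = 90.00°
∠H(j2.8) = − (74.43° + 90.00°) = -164.43°

|H| = -20.7 dB, ∠H = -164.4 deg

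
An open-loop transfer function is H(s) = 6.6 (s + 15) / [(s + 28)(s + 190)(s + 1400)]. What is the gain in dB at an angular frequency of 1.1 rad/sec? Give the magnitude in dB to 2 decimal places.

|j1.1 + 15| = √(1.1² + 15²) = 15.04
|j1.1 + 28| = √(1.1² + 28²) = 28.02
|j1.1 + 190| = √(1.1² + 190²) = 190
|j1.1 + 1400| = √(1.1² + 1400²) = 1400
|H(j1.1)| = 6.6 × 15.04 / (28.02 × 190 × 1400) = 1.3317e-05
20 log₁₀(1.3317e-05) = -97.512 dB

-97.51 dB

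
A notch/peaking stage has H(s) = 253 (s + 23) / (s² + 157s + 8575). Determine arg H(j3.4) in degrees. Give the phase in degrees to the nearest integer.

∠(j3.4 + 23) = arctan(3.4/23) = 8.41°
∠[(j3.4)² + 157(j3.4) + 8575] = ∠[8563.4 + j533.8] = 3.57°
∠H(j3.4) = 8.41° − 3.57° = 4.84°

5°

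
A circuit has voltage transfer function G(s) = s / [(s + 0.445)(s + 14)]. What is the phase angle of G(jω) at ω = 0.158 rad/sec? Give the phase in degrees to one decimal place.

∠(j0.158) = 90.00°
∠(j0.158 + 0.445) = arctan(0.158/0.445) = 19.55°
∠(j0.158 + 14) = arctan(0.158/14) = 0.65°
∠G(j0.158) = 90.00° − (19.55° + 0.65°) = 69.81°

69.8°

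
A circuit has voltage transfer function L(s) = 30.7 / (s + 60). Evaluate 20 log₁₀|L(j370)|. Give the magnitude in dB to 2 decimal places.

-21.73 dB

|j370 + 60| = √(370² + 60²) = 374.8
|L(j370)| = 30.7 / 374.8 = 0.081903
20 log₁₀(0.081903) = -21.734 dB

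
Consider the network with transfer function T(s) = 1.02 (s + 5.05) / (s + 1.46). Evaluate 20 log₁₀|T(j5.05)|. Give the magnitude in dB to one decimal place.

|j5.05 + 5.05| = √(5.05² + 5.05²) = 7.142
|j5.05 + 1.46| = √(5.05² + 1.46²) = 5.257
|T(j5.05)| = 1.02 × 7.142 / 5.257 = 1.3857
20 log₁₀(1.3857) = 2.83 dB

2.8 dB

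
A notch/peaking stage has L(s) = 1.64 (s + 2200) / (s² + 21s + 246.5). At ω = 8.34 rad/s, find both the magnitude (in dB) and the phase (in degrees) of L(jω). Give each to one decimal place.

|L| = 23.2 dB, ∠L = -44.5°

|j8.34 + 2200| = √(8.34² + 2200²) = 2200
|(j8.34)² + 21(j8.34) + 246.5| = |176.94 + j175.14| = 249
|L(j8.34)| = 1.64 × 2200 / 249 = 14.492
20 log₁₀(14.492) = 23.22 dB
∠(j8.34 + 2200) = arctan(8.34/2200) = 0.22°
∠[(j8.34)² + 21(j8.34) + 246.5] = ∠[176.94 + j175.14] = 44.71°
∠L(j8.34) = 0.22° − 44.71° = -44.49°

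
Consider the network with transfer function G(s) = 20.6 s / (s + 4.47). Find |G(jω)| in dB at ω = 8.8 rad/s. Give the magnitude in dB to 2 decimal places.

25.28 dB

|j8.8| = 8.8
|j8.8 + 4.47| = √(8.8² + 4.47²) = 9.87
|G(j8.8)| = 20.6 × 8.8 / 9.87 = 18.366
20 log₁₀(18.366) = 25.280 dB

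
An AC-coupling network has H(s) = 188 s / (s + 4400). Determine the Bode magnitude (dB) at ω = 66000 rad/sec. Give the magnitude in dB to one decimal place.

|j66000| = 6.6e+04
|j66000 + 4400| = √(66000² + 4400²) = 6.615e+04
|H(j66000)| = 188 × 6.6e+04 / 6.615e+04 = 187.58
20 log₁₀(187.58) = 45.46 dB

45.5 dB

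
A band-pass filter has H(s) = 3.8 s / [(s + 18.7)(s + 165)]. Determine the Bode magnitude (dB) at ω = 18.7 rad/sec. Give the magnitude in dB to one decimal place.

|j18.7| = 18.7
|j18.7 + 18.7| = √(18.7² + 18.7²) = 26.45
|j18.7 + 165| = √(18.7² + 165²) = 166.1
|H(j18.7)| = 3.8 × 18.7 / (26.45 × 166.1) = 0.016181
20 log₁₀(0.016181) = -35.82 dB

-35.8 dB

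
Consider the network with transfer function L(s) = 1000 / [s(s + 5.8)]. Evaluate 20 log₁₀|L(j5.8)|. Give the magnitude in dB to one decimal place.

|j5.8 + 5.8| = √(5.8² + 5.8²) = 8.202
|j5.8| = 5.8
|L(j5.8)| = 1000 / (8.202 × 5.8) = 21.02
20 log₁₀(21.02) = 26.45 dB

26.5 dB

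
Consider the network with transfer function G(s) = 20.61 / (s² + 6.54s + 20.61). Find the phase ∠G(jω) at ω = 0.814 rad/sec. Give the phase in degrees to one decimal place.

∠[(j0.814)² + 6.54(j0.814) + 20.61] = ∠[19.947 + j5.3236] = 14.94°
∠G(j0.814) = −14.94° = -14.94°

-14.9°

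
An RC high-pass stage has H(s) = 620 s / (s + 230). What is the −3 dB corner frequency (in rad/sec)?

230 rad/sec

For a single-pole high-pass, the −3 dB point is at the pole: ω = 230 rad/sec.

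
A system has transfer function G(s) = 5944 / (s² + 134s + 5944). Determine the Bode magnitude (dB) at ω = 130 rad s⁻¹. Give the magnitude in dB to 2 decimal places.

|(j130)² + 134(j130) + 5944| = |-10956 + j17420| = 2.058e+04
|G(j130)| = 5944 / 2.058e+04 = 0.28884
20 log₁₀(0.28884) = -10.787 dB

-10.79 dB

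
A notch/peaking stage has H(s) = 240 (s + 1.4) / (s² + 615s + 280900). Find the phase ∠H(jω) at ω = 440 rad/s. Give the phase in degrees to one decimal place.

∠(j440 + 1.4) = arctan(440/1.4) = 89.82°
∠[(j440)² + 615(j440) + 280900] = ∠[87300 + j2.706e+05] = 72.12°
∠H(j440) = 89.82° − 72.12° = 17.70°

17.7 deg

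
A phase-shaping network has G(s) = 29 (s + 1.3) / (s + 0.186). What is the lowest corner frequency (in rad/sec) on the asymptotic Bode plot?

Break frequencies occur at each pole and zero magnitude: 0.186 rad/sec, 1.3 rad/sec.
The lowest is 0.186 rad/sec.

0.186 rad/sec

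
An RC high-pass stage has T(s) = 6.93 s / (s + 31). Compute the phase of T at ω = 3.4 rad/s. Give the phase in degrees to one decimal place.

∠(j3.4) = 90.00°
∠(j3.4 + 31) = arctan(3.4/31) = 6.26°
∠T(j3.4) = 90.00° − 6.26° = 83.74°

83.7°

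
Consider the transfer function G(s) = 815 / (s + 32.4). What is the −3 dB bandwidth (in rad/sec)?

For a single-pole low-pass, the −3 dB point is at the pole: ω = 32.4 rad/sec.

32.4 rad/sec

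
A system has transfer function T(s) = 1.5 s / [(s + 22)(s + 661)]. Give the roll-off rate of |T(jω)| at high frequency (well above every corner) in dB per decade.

With 1 zero and 2 poles, the high-frequency asymptotic slope is 20 × (1 − 2) = -20 dB/decade.

-20 dB/decade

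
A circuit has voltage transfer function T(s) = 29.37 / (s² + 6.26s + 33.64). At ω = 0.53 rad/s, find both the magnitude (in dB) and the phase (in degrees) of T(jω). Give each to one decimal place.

|(j0.53)² + 6.26(j0.53) + 33.64| = |33.359 + j3.3178| = 33.52
|T(j0.53)| = 29.37 / 33.52 = 0.8761
20 log₁₀(0.8761) = -1.15 dB
∠[(j0.53)² + 6.26(j0.53) + 33.64] = ∠[33.359 + j3.3178] = 5.68°
∠T(j0.53) = −5.68° = -5.68°

|T| = -1.1 dB, ∠T = -5.7 deg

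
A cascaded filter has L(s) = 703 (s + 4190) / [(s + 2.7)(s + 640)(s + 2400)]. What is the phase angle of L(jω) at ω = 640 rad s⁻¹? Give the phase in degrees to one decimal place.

∠(j640 + 4190) = arctan(640/4190) = 8.68°
∠(j640 + 2.7) = arctan(640/2.7) = 89.76°
∠(j640 + 640) = arctan(640/640) = 45.00°
∠(j640 + 2400) = arctan(640/2400) = 14.93°
∠L(j640) = 8.68° − (89.76° + 45.00° + 14.93°) = -141.01°

-141.0°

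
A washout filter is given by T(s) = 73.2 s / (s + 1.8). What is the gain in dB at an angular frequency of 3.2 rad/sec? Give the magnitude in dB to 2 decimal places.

36.10 dB

|j3.2| = 3.2
|j3.2 + 1.8| = √(3.2² + 1.8²) = 3.672
|T(j3.2)| = 73.2 × 3.2 / 3.672 = 63.799
20 log₁₀(63.799) = 36.096 dB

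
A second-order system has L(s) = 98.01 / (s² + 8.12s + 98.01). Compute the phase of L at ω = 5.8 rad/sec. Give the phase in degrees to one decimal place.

-36.2°

∠[(j5.8)² + 8.12(j5.8) + 98.01] = ∠[64.37 + j47.096] = 36.19°
∠L(j5.8) = −36.19° = -36.19°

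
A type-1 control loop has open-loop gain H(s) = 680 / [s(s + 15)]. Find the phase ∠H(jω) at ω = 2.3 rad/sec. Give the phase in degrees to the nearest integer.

∠(j2.3 + 15) = arctan(2.3/15) = 8.72°
∠(j2.3) = 90.00°
∠H(j2.3) = − (8.72° + 90.00°) = -98.72°

-99°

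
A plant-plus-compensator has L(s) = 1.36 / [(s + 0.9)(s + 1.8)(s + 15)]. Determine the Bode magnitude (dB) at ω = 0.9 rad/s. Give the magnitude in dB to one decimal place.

-29.0 dB

|j0.9 + 0.9| = √(0.9² + 0.9²) = 1.273
|j0.9 + 1.8| = √(0.9² + 1.8²) = 2.012
|j0.9 + 15| = √(0.9² + 15²) = 15.03
|L(j0.9)| = 1.36 / (1.273 × 2.012 × 15.03) = 0.035333
20 log₁₀(0.035333) = -29.04 dB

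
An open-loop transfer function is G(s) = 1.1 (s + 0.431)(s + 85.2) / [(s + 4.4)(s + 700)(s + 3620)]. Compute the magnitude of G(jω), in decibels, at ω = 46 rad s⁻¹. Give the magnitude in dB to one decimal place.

-87.6 dB

|j46 + 0.431| = √(46² + 0.431²) = 46
|j46 + 85.2| = √(46² + 85.2²) = 96.82
|j46 + 4.4| = √(46² + 4.4²) = 46.21
|j46 + 700| = √(46² + 700²) = 701.5
|j46 + 3620| = √(46² + 3620²) = 3620
|G(j46)| = 1.1 × 46 × 96.82 / (46.21 × 701.5 × 3620) = 4.1749e-05
20 log₁₀(4.1749e-05) = -87.59 dB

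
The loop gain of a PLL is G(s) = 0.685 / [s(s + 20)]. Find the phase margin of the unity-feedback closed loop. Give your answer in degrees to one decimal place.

Gain crossover: |G(jω)| = 1 at ω ≈ 0.0342 rad/sec.
∠G(j0.0342) = −90° − arctan(0.0342/20) ≈ -90.10°
PM = 180° + (-90.10°) = 89.90°

89.9°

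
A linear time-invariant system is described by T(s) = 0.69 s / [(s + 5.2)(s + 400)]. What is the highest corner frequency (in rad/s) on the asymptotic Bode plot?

Break frequencies occur at each pole and zero magnitude: 5.2 rad/s, 400 rad/s.
The highest is 400 rad/s.

400 rad/s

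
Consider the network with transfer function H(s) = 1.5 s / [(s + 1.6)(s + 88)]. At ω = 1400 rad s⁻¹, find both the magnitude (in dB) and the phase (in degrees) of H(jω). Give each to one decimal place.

|H| = -59.4 dB, ∠H = -86.3 deg

|j1400| = 1400
|j1400 + 1.6| = √(1400² + 1.6²) = 1400
|j1400 + 88| = √(1400² + 88²) = 1403
|H(j1400)| = 1.5 × 1400 / (1400 × 1403) = 0.0010693
20 log₁₀(0.0010693) = -59.42 dB
∠(j1400) = 90.00°
∠(j1400 + 1.6) = arctan(1400/1.6) = 89.93°
∠(j1400 + 88) = arctan(1400/88) = 86.40°
∠H(j1400) = 90.00° − (89.93° + 86.40°) = -86.34°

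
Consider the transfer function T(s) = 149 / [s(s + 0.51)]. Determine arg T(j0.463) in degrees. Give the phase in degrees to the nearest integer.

∠(j0.463 + 0.51) = arctan(0.463/0.51) = 42.23°
∠(j0.463) = 90.00°
∠T(j0.463) = − (42.23° + 90.00°) = -132.23°

-132°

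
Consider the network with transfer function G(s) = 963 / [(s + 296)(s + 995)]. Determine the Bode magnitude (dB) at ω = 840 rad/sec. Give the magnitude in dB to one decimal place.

|j840 + 296| = √(840² + 296²) = 890.6
|j840 + 995| = √(840² + 995²) = 1302
|G(j840)| = 963 / (890.6 × 1302) = 0.00083036
20 log₁₀(0.00083036) = -61.61 dB

-61.6 dB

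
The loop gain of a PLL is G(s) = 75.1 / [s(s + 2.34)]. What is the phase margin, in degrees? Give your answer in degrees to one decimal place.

Gain crossover: |G(jω)| = 1 at ω ≈ 8.51 rad/s.
∠G(j8.51) = −90° − arctan(8.51/2.34) ≈ -164.62°
PM = 180° + (-164.62°) = 15.38°

15.4°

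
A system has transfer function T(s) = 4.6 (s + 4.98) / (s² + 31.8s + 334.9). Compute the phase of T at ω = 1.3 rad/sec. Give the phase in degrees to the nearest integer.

∠(j1.3 + 4.98) = arctan(1.3/4.98) = 14.63°
∠[(j1.3)² + 31.8(j1.3) + 334.9] = ∠[333.21 + j41.34] = 7.07°
∠T(j1.3) = 14.63° − 7.07° = 7.56°

8 deg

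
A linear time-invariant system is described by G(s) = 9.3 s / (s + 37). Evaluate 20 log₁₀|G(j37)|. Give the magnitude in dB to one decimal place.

|j37| = 37
|j37 + 37| = √(37² + 37²) = 52.33
|G(j37)| = 9.3 × 37 / 52.33 = 6.5761
20 log₁₀(6.5761) = 16.36 dB

16.4 dB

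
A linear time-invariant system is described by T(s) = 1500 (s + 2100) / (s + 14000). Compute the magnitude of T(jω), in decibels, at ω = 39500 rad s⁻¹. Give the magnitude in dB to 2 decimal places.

|j39500 + 2100| = √(39500² + 2100²) = 3.956e+04
|j39500 + 14000| = √(39500² + 14000²) = 4.191e+04
|T(j39500)| = 1500 × 3.956e+04 / 4.191e+04 = 1415.8
20 log₁₀(1415.8) = 63.020 dB

63.02 dB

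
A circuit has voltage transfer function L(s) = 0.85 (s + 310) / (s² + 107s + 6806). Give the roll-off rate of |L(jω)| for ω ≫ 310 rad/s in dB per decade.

With 1 zero and 2 poles, the high-frequency asymptotic slope is 20 × (1 − 2) = -20 dB/decade.

-20 dB/decade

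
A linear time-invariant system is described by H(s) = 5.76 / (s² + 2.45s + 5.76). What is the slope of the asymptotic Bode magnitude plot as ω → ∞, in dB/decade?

-40 dB/decade

With 0 zeros and 2 poles, the high-frequency asymptotic slope is 20 × (0 − 2) = -40 dB/decade.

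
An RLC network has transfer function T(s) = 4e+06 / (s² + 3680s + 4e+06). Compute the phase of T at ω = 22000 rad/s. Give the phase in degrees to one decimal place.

∠[(j22000)² + 3680(j22000) + 4e+06] = ∠[-4.8e+08 + j8.096e+07] = 170.43°
∠T(j22000) = −170.43° = -170.43°

-170.4°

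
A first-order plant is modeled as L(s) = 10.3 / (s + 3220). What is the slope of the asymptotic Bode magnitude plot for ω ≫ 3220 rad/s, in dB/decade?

-20 dB/decade

With 0 zeros and 1 pole, the high-frequency asymptotic slope is 20 × (0 − 1) = -20 dB/decade.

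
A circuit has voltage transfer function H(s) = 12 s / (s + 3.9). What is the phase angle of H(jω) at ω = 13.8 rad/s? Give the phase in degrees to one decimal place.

∠(j13.8) = 90.00°
∠(j13.8 + 3.9) = arctan(13.8/3.9) = 74.22°
∠H(j13.8) = 90.00° − 74.22° = 15.78°

15.8°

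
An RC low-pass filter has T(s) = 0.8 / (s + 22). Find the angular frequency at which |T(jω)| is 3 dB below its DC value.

For a single-pole low-pass, the −3 dB point is at the pole: ω = 22 rad/s.

22 rad/s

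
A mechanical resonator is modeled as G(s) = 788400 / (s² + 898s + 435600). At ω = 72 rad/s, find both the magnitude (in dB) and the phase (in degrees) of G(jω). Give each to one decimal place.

|G| = 5.2 dB, ∠G = -8.5°

|(j72)² + 898(j72) + 435600| = |4.3042e+05 + j64656| = 4.352e+05
|G(j72)| = 788400 / 4.352e+05 = 1.8114
20 log₁₀(1.8114) = 5.16 dB
∠[(j72)² + 898(j72) + 435600] = ∠[4.3042e+05 + j64656] = 8.54°
∠G(j72) = −8.54° = -8.54°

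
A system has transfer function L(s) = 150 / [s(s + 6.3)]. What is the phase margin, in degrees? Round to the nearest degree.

Gain crossover: |L(jω)| = 1 at ω ≈ 11.5 rad/sec.
∠L(j11.5) = −90° − arctan(11.5/6.3) ≈ -151.21°
PM = 180° + (-151.21°) = 28.79°

29°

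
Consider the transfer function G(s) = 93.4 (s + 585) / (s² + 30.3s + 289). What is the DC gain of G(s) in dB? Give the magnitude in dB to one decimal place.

45.5 dB

G(0) = 93.4 × 585 / 289 = 189.06
20 log₁₀(189.06) = 45.53 dB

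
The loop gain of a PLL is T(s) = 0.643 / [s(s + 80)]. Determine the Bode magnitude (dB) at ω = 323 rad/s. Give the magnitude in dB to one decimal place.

-104.5 dB

|j323 + 80| = √(323² + 80²) = 332.8
|j323| = 323
|T(j323)| = 0.643 / (332.8 × 323) = 5.9824e-06
20 log₁₀(5.9824e-06) = -104.46 dB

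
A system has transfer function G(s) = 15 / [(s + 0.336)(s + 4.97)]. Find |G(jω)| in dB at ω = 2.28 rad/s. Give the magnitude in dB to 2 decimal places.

|j2.28 + 0.336| = √(2.28² + 0.336²) = 2.305
|j2.28 + 4.97| = √(2.28² + 4.97²) = 5.468
|G(j2.28)| = 15 / (2.305 × 5.468) = 1.1903
20 log₁₀(1.1903) = 1.513 dB

1.51 dB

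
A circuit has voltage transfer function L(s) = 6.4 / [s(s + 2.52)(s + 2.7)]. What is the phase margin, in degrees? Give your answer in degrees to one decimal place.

Gain crossover: |L(jω)| = 1 at ω ≈ 0.85 rad/sec.
∠L(j0.85) = −90° − arctan(0.85/2.52) − arctan(0.85/2.7) ≈ -126.12°
PM = 180° + (-126.12°) = 53.88°

53.9 deg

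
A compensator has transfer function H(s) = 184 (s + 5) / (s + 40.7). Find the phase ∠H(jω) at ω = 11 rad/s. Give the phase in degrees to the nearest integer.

∠(j11 + 5) = arctan(11/5) = 65.56°
∠(j11 + 40.7) = arctan(11/40.7) = 15.12°
∠H(j11) = 65.56° − 15.12° = 50.43°

50°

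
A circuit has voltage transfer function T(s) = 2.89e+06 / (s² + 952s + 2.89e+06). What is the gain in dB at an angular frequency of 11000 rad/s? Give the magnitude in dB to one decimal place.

-32.3 dB

|(j11000)² + 952(j11000) + 2.89e+06| = |-1.1811e+08 + j1.0472e+07| = 1.186e+08
|T(j11000)| = 2.89e+06 / 1.186e+08 = 0.024373
20 log₁₀(0.024373) = -32.26 dB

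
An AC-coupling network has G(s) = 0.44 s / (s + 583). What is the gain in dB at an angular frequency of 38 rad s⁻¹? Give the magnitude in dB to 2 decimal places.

-30.87 dB

|j38| = 38
|j38 + 583| = √(38² + 583²) = 584.2
|G(j38)| = 0.44 × 38 / 584.2 = 0.028619
20 log₁₀(0.028619) = -30.867 dB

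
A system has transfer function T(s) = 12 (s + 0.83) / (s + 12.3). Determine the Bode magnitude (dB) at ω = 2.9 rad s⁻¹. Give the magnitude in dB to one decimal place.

|j2.9 + 0.83| = √(2.9² + 0.83²) = 3.016
|j2.9 + 12.3| = √(2.9² + 12.3²) = 12.64
|T(j2.9)| = 12 × 3.016 / 12.64 = 2.8643
20 log₁₀(2.8643) = 9.14 dB

9.1 dB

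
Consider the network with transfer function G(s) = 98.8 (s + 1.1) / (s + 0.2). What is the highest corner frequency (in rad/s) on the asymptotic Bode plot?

Break frequencies occur at each pole and zero magnitude: 0.2 rad/s, 1.1 rad/s.
The highest is 1.1 rad/s.

1.1 rad/s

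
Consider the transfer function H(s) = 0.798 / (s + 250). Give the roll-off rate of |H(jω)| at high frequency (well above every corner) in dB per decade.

-20 dB/decade

With 0 zeros and 1 pole, the high-frequency asymptotic slope is 20 × (0 − 1) = -20 dB/decade.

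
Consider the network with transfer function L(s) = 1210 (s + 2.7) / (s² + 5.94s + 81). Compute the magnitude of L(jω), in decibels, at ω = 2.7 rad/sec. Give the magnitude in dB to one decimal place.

|j2.7 + 2.7| = √(2.7² + 2.7²) = 3.818
|(j2.7)² + 5.94(j2.7) + 81| = |73.71 + j16.038| = 75.43
|L(j2.7)| = 1210 × 3.818 / 75.43 = 61.248
20 log₁₀(61.248) = 35.74 dB

35.7 dB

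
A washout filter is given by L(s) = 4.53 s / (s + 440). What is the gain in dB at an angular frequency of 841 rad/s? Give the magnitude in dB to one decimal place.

|j841| = 841
|j841 + 440| = √(841² + 440²) = 949.1
|L(j841)| = 4.53 × 841 / 949.1 = 4.0138
20 log₁₀(4.0138) = 12.07 dB

12.1 dB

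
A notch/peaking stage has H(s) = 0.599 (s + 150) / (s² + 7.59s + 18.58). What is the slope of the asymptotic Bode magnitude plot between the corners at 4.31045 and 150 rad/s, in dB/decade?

-40 dB/decade

In this band the factors already past their corner are: complex pole pair at ωₙ ≈ 4.31; net slope = -40 dB/decade.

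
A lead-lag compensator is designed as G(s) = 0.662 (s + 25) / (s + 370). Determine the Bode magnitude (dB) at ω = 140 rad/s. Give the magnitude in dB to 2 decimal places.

|j140 + 25| = √(140² + 25²) = 142.2
|j140 + 370| = √(140² + 370²) = 395.6
|G(j140)| = 0.662 × 142.2 / 395.6 = 0.23798
20 log₁₀(0.23798) = -12.469 dB

-12.47 dB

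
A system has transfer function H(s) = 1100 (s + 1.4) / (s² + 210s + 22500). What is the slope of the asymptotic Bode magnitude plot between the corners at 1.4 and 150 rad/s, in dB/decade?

20 dB/decade

In this band the factors already past their corner are: zero at 1.4; net slope = 20 dB/decade.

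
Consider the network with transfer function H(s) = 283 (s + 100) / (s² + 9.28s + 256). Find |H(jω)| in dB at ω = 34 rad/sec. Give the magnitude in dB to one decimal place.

|j34 + 100| = √(34² + 100²) = 105.6
|(j34)² + 9.28(j34) + 256| = |-900 + j315.52| = 953.7
|H(j34)| = 283 × 105.6 / 953.7 = 31.342
20 log₁₀(31.342) = 29.92 dB

29.9 dB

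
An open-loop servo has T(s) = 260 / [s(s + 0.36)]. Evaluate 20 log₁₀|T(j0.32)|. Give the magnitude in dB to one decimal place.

64.5 dB

|j0.32 + 0.36| = √(0.32² + 0.36²) = 0.4817
|j0.32| = 0.32
|T(j0.32)| = 260 / (0.4817 × 0.32) = 1686.9
20 log₁₀(1686.9) = 64.54 dB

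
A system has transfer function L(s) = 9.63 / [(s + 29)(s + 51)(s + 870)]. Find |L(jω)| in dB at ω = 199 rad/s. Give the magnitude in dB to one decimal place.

-131.7 dB

|j199 + 29| = √(199² + 29²) = 201.1
|j199 + 51| = √(199² + 51²) = 205.4
|j199 + 870| = √(199² + 870²) = 892.5
|L(j199)| = 9.63 / (201.1 × 205.4 × 892.5) = 2.6119e-07
20 log₁₀(2.6119e-07) = -131.66 dB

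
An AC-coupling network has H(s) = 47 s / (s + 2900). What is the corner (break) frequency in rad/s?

2900 rad/s

The single real pole at s = −2900 gives a corner at ω = 2900 rad/s.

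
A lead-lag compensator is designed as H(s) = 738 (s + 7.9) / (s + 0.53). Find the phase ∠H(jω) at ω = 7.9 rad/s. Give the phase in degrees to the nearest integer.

∠(j7.9 + 7.9) = arctan(7.9/7.9) = 45.00°
∠(j7.9 + 0.53) = arctan(7.9/0.53) = 86.16°
∠H(j7.9) = 45.00° − 86.16° = -41.16°

-41°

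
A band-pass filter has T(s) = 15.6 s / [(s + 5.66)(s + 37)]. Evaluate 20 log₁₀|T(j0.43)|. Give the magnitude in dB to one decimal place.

|j0.43| = 0.43
|j0.43 + 5.66| = √(0.43² + 5.66²) = 5.676
|j0.43 + 37| = √(0.43² + 37²) = 37
|T(j0.43)| = 15.6 × 0.43 / (5.676 × 37) = 0.031937
20 log₁₀(0.031937) = -29.91 dB

-29.9 dB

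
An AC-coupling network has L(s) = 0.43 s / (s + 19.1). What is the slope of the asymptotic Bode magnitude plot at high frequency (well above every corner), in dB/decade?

With 1 zero and 1 pole, the high-frequency asymptotic slope is 20 × (1 − 1) = 0 dB/decade.

0 dB/decade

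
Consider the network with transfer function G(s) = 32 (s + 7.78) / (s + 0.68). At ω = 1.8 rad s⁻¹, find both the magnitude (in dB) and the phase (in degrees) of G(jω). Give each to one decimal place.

|j1.8 + 7.78| = √(1.8² + 7.78²) = 7.986
|j1.8 + 0.68| = √(1.8² + 0.68²) = 1.924
|G(j1.8)| = 32 × 7.986 / 1.924 = 132.8
20 log₁₀(132.8) = 42.46 dB
∠(j1.8 + 7.78) = arctan(1.8/7.78) = 13.03°
∠(j1.8 + 0.68) = arctan(1.8/0.68) = 69.30°
∠G(j1.8) = 13.03° − 69.30° = -56.28°

|G| = 42.5 dB, ∠G = -56.3°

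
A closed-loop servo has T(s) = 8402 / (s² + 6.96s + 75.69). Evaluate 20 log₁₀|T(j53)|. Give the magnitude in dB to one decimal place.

|(j53)² + 6.96(j53) + 75.69| = |-2733.3 + j368.88| = 2758
|T(j53)| = 8402 / 2758 = 3.0463
20 log₁₀(3.0463) = 9.68 dB

9.7 dB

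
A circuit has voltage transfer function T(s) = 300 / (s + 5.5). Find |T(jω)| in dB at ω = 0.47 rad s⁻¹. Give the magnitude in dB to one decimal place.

|j0.47 + 5.5| = √(0.47² + 5.5²) = 5.52
|T(j0.47)| = 300 / 5.52 = 54.347
20 log₁₀(54.347) = 34.70 dB

34.7 dB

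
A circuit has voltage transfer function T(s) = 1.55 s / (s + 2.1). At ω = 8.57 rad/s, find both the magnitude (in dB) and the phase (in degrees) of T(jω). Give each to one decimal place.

|j8.57| = 8.57
|j8.57 + 2.1| = √(8.57² + 2.1²) = 8.824
|T(j8.57)| = 1.55 × 8.57 / 8.824 = 1.5055
20 log₁₀(1.5055) = 3.55 dB
∠(j8.57) = 90.00°
∠(j8.57 + 2.1) = arctan(8.57/2.1) = 76.23°
∠T(j8.57) = 90.00° − 76.23° = 13.77°

|T| = 3.6 dB, ∠T = 13.8°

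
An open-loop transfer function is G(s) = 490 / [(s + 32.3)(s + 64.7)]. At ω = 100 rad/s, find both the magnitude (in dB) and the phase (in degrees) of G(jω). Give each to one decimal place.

|j100 + 32.3| = √(100² + 32.3²) = 105.1
|j100 + 64.7| = √(100² + 64.7²) = 119.1
|G(j100)| = 490 / (105.1 × 119.1) = 0.039149
20 log₁₀(0.039149) = -28.15 dB
∠(j100 + 32.3) = arctan(100/32.3) = 72.10°
∠(j100 + 64.7) = arctan(100/64.7) = 57.10°
∠G(j100) = − (72.10° + 57.10°) = -129.20°

|G| = -28.1 dB, ∠G = -129.2 deg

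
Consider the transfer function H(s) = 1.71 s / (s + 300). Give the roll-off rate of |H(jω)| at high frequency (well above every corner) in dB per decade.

With 1 zero and 1 pole, the high-frequency asymptotic slope is 20 × (1 − 1) = 0 dB/decade.

0 dB/decade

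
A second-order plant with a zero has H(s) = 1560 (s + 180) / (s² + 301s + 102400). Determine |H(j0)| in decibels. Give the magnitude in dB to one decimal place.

H(0) = 1560 × 180 / 102400 = 2.7422
20 log₁₀(2.7422) = 8.76 dB

8.8 dB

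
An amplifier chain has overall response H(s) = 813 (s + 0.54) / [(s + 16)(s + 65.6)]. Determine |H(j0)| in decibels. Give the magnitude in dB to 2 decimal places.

-7.57 dB

H(0) = 813 × 0.54 / (16 × 65.6) = 0.41827
20 log₁₀(0.41827) = -7.571 dB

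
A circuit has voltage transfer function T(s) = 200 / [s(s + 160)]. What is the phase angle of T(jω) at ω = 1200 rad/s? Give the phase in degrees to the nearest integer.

-172°

∠(j1200 + 160) = arctan(1200/160) = 82.41°
∠(j1200) = 90.00°
∠T(j1200) = − (82.41° + 90.00°) = -172.41°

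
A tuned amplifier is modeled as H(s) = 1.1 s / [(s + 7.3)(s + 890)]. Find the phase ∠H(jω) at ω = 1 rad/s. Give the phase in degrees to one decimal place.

82.1°

∠(j1) = 90.00°
∠(j1 + 7.3) = arctan(1/7.3) = 7.80°
∠(j1 + 890) = arctan(1/890) = 0.06°
∠H(j1) = 90.00° − (7.80° + 0.06°) = 82.14°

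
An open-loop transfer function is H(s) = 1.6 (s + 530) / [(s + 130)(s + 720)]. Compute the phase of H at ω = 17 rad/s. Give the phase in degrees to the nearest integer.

-7°

∠(j17 + 530) = arctan(17/530) = 1.84°
∠(j17 + 130) = arctan(17/130) = 7.45°
∠(j17 + 720) = arctan(17/720) = 1.35°
∠H(j17) = 1.84° − (7.45° + 1.35°) = -6.97°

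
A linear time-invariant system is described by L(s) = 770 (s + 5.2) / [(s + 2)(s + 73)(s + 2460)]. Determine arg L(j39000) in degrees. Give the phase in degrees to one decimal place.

∠(j39000 + 5.2) = arctan(39000/5.2) = 89.99°
∠(j39000 + 2) = arctan(39000/2) = 90.00°
∠(j39000 + 73) = arctan(39000/73) = 89.89°
∠(j39000 + 2460) = arctan(39000/2460) = 86.39°
∠L(j39000) = 89.99° − (90.00° + 89.89° + 86.39°) = -176.29°

-176.3°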